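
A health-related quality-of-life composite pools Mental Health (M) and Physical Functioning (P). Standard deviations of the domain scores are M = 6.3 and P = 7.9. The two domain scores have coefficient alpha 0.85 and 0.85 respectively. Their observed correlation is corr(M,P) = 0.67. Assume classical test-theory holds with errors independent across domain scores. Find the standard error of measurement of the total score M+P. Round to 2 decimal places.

3.91

Var(total) = 102.1 + 66.6918 = 168.792.
True-score variance = 86.785 + 66.6918 = 153.477, so reliability = 0.9093.
Error variance = 168.792 − 153.477 = 15.315; SEM = √15.315 = 3.91.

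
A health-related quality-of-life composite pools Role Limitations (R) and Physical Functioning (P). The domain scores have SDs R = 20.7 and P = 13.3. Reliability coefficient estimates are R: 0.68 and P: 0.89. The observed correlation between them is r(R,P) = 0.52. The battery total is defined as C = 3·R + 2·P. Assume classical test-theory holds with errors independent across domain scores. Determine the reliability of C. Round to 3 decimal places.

0.791

Var(C) = 3²·20.7² + 2²·13.3² + 2·[6·20.7·13.3·0.52] = 4563.97 + 1717.93 = 6281.9.
Under uncorrelated errors the observed covariances equal the true-score covariances, so only the own-variance terms attenuate.
True-score variance = [3²·20.7²·0.68 + 2²·13.3²·0.89] + 1717.93 = 3252.09 + 1717.93 = 4970.02.
Reliability = 4970.02 / 6281.9 = 0.791.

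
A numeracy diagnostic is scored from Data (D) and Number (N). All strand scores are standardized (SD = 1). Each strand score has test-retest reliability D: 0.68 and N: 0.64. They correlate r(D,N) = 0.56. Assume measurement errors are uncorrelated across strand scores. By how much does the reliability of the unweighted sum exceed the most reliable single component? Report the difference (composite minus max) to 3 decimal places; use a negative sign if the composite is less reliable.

Var(sum) = 2 + 1.12 = 3.12; true-score variance = 1.32 + 1.12 = 2.44; composite reliability = 0.7821.
Max component reliability = 0.6800.
Difference = 0.7821 − 0.6800 = 0.102.

0.102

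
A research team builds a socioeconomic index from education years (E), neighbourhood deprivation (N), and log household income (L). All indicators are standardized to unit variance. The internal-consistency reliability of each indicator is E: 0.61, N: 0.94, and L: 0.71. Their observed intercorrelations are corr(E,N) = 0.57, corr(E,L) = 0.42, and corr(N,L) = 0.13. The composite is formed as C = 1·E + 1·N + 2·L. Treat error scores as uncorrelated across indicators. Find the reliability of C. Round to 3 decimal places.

Var(C) = 1 + 1 + 2² + 2·[0.57 + 2·0.42 + 2·0.13] = 6 + 3.34 = 9.34.
Because errors are independent across components, Cov(Tᵢ,Tⱼ) = Cov(Xᵢ,Xⱼ); the off-diagonal part of the true-score variance is the same as above.
True-score variance = [0.61 + 0.94 + 2²·0.71] + 3.34 = 4.39 + 3.34 = 7.73.
Reliability = 7.73 / 9.34 = 0.828.

0.828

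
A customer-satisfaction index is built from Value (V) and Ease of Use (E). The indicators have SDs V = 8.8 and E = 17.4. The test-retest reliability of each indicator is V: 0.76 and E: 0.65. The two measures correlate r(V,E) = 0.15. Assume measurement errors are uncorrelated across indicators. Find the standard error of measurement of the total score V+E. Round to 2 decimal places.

Var(total) = 380.2 + 45.936 = 426.136.
True-score variance = 255.648 + 45.936 = 301.584, so reliability = 0.7077.
Error variance = 426.136 − 301.584 = 124.552; SEM = √124.552 = 11.16.

11.16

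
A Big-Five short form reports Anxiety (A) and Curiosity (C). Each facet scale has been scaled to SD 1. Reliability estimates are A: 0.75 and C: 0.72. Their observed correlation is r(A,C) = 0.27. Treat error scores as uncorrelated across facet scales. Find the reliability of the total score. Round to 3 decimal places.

0.791

Var(A+C) = 2 + 2·[0.27] = 2 + 0.54 = 2.54.
Under uncorrelated errors the observed covariances equal the true-score covariances, so only the own-variance terms attenuate.
True-score variance = [0.75 + 0.72] + 0.54 = 1.47 + 0.54 = 2.01.
Reliability = 2.01 / 2.54 = 0.791.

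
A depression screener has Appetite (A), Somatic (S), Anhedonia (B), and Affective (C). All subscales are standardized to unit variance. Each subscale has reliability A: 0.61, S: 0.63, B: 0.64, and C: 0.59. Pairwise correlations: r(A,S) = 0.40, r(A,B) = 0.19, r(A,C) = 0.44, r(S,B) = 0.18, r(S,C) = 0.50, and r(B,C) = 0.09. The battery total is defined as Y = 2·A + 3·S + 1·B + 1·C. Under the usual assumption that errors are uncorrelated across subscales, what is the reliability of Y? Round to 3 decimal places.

Var(Y) = 2² + 3² + 1 + 1 + 2·[6·0.40 + 2·0.19 + 2·0.44 + 3·0.18 + 3·0.50 + 0.09] = 15 + 11.58 = 26.58.
Because errors are independent across components, Cov(Tᵢ,Tⱼ) = Cov(Xᵢ,Xⱼ); the off-diagonal part of the true-score variance is the same as above.
True-score variance = [2²·0.61 + 3²·0.63 + 0.64 + 0.59] + 11.58 = 9.34 + 11.58 = 20.92.
Reliability = 20.92 / 26.58 = 0.787.

0.787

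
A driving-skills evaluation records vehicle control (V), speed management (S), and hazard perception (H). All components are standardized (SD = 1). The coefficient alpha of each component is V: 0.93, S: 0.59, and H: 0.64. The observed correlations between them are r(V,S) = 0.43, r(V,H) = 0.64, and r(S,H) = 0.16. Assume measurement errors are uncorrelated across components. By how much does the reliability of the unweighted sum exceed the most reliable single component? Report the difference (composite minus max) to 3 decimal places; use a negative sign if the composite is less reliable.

-0.084

Var(sum) = 3 + 2.46 = 5.46; true-score variance = 2.16 + 2.46 = 4.62; composite reliability = 0.8462.
Max component reliability = 0.9300.
Difference = 0.8462 − 0.9300 = -0.084.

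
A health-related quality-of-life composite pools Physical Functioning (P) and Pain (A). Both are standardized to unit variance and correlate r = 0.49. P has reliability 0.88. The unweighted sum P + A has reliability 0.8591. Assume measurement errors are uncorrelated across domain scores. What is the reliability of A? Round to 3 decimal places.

Var(P+A) = 2 + 2·0.49 = 2.980.
True-score variance = ρ_P + ρ_A + 2·0.49, so 0.8591 = (0.88 + ρ_A + 0.98) / 2.980.
ρ_A = 0.8591·2.980 − 0.88 − 0.98 = 0.700.

0.700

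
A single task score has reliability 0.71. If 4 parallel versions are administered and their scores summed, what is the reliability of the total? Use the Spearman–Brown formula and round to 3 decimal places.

0.907

ρ_k = kρ / (1 + (k−1)ρ) = 4·0.71 / (1 + 3·0.71) = 2.840 / 3.130 = 0.907.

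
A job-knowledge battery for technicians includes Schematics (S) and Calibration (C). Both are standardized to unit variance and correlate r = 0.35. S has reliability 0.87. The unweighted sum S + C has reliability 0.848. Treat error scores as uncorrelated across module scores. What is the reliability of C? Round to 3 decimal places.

Var(S+C) = 2 + 2·0.35 = 2.700.
True-score variance = ρ_S + ρ_C + 2·0.35, so 0.848 = (0.87 + ρ_C + 0.70) / 2.700.
ρ_C = 0.848·2.700 − 0.87 − 0.70 = 0.720.

0.720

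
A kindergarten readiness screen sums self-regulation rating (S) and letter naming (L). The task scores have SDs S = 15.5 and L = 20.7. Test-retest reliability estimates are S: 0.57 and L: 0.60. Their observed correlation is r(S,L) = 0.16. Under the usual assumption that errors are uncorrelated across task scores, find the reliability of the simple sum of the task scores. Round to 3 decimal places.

Var(S+L) = 15.5² + 20.7² + 2·[15.5·20.7·0.16] = 668.74 + 102.672 = 771.412.
Because errors are independent across components, Cov(Tᵢ,Tⱼ) = Cov(Xᵢ,Xⱼ); the off-diagonal part of the true-score variance is the same as above.
True-score variance = [15.5²·0.57 + 20.7²·0.60] + 102.672 = 394.036 + 102.672 = 496.708.
Reliability = 496.708 / 771.412 = 0.644.

0.644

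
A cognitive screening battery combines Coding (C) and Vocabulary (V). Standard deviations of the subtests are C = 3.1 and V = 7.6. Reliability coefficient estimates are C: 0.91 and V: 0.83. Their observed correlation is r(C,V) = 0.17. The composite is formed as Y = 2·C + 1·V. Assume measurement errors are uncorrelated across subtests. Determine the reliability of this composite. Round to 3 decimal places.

Var(Y) = 2²·3.1² + 7.6² + 2·[2·3.1·7.6·0.17] = 96.2 + 16.0208 = 112.221.
With uncorrelated errors the cross-covariances are all true-score covariance, so they carry over unchanged; only the diagonal terms shrink to ρᵢσᵢ².
True-score variance = [2²·3.1²·0.91 + 7.6²·0.83] + 16.0208 = 82.9212 + 16.0208 = 98.942.
Reliability = 98.942 / 112.221 = 0.882.

0.882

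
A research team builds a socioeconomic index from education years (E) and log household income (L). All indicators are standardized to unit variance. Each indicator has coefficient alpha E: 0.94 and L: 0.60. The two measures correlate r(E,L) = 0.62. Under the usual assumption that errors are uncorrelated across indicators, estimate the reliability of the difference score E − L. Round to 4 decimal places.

Var(E−L) = 1 + 1 − 2·0.62 = 2 − 1.24 = 0.76.
Under uncorrelated errors the observed covariances equal the true-score covariances, so only the own-variance terms attenuate.
True-score variance = [0.94 + 0.60] − 1.24 = 1.54 − 1.24 = 0.3.
Reliability = 0.3 / 0.76 = 0.3947.

0.3947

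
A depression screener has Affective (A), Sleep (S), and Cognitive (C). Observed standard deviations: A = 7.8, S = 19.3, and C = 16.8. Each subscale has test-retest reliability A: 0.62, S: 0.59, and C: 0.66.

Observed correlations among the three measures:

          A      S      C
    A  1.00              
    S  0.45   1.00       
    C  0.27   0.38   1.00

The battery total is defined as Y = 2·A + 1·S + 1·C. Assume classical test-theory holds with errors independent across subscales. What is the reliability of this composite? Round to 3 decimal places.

0.781

Var(Y) = 2²·7.8² + 19.3² + 16.8² + 2·[2·7.8·19.3·0.45 + 2·7.8·16.8·0.27 + 19.3·16.8·0.38] = 898.09 + 658.918 = 1557.01.
Under uncorrelated errors the observed covariances equal the true-score covariances, so only the own-variance terms attenuate.
True-score variance = [2²·7.8²·0.62 + 19.3²·0.59 + 16.8²·0.66] + 658.918 = 556.931 + 658.918 = 1215.85.
Reliability = 1215.85 / 1557.01 = 0.781.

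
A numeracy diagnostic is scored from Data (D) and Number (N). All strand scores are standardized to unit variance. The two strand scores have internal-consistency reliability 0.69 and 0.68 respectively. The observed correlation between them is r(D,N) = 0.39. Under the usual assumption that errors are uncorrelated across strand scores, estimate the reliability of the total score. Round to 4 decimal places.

Var(D+N) = 2 + 2·[0.39] = 2 + 0.78 = 2.78.
Because errors are independent across components, Cov(Tᵢ,Tⱼ) = Cov(Xᵢ,Xⱼ); the off-diagonal part of the true-score variance is the same as above.
True-score variance = [0.69 + 0.68] + 0.78 = 1.37 + 0.78 = 2.15.
Reliability = 2.15 / 2.78 = 0.7734.

0.7734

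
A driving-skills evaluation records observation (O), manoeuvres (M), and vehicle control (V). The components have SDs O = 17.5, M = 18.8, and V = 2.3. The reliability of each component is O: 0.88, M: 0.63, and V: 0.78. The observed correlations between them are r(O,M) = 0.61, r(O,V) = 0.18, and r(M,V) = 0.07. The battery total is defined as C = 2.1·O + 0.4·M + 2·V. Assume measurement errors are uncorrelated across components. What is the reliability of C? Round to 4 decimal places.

Var(C) = 2.1²·17.5² + 0.4²·18.8² + 2²·2.3² + 2·[0.84·17.5·18.8·0.61 + 4.2·17.5·2.3·0.18 + 0.8·18.8·2.3·0.07] = 1428.27 + 402.86 = 1831.13.
Under uncorrelated errors the observed covariances equal the true-score covariances, so only the own-variance terms attenuate.
True-score variance = [2.1²·17.5²·0.88 + 0.4²·18.8²·0.63 + 2²·2.3²·0.78] + 402.86 = 1240.63 + 402.86 = 1643.49.
Reliability = 1643.49 / 1831.13 = 0.8975.

0.8975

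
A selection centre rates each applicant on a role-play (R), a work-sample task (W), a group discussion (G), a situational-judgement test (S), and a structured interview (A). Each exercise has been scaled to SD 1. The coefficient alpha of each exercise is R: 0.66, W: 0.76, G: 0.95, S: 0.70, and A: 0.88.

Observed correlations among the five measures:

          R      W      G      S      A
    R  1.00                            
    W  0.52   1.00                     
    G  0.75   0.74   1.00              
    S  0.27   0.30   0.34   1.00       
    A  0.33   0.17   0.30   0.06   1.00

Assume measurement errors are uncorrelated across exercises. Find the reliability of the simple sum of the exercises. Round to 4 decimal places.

0.9164

Var(R+W+G+S+A) = 5 + 2·[0.52 + 0.75 + 0.27 + 0.33 + 0.74 + 0.30 + 0.17 + 0.34 + 0.30 + 0.06] = 5 + 7.56 = 12.56.
Under uncorrelated errors the observed covariances equal the true-score covariances, so only the own-variance terms attenuate.
True-score variance = [0.66 + 0.76 + 0.95 + 0.70 + 0.88] + 7.56 = 3.95 + 7.56 = 11.51.
Reliability = 11.51 / 12.56 = 0.9164.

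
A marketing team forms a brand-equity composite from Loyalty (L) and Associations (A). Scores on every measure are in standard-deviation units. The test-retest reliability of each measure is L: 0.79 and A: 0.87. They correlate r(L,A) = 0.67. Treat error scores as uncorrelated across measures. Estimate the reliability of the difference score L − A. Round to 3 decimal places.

0.485

Var(L−A) = 1 + 1 − 2·0.67 = 2 − 1.34 = 0.66.
Because errors are independent across components, Cov(Tᵢ,Tⱼ) = Cov(Xᵢ,Xⱼ); the off-diagonal part of the true-score variance is the same as above.
True-score variance = [0.79 + 0.87] − 1.34 = 1.66 − 1.34 = 0.32.
Reliability = 0.32 / 0.66 = 0.485.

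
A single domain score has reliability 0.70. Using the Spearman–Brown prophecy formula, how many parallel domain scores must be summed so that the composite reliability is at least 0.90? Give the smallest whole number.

4

k ≥ ρ*(1−ρ₁)/(ρ₁(1−ρ*)) = 0.90·0.30 / (0.70·0.10) = 3.857.
Smallest integer k = 4.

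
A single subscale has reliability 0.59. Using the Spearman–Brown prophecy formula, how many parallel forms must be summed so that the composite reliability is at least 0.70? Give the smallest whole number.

2

k ≥ ρ*(1−ρ₁)/(ρ₁(1−ρ*)) = 0.70·0.41 / (0.59·0.30) = 1.621.
Smallest integer k = 2.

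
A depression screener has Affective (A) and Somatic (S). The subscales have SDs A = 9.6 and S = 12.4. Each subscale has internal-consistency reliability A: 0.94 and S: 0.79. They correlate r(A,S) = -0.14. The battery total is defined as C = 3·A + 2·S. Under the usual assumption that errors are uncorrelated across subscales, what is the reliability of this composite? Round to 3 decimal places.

0.856

Var(C) = 3²·9.6² + 2²·12.4² + 2·[6·9.6·12.4·(-0.14)] = 1444.48 − 199.987 = 1244.49.
Under uncorrelated errors the observed covariances equal the true-score covariances, so only the own-variance terms attenuate.
True-score variance = [3²·9.6²·0.94 + 2²·12.4²·0.79] − 199.987 = 1265.56 − 199.987 = 1065.57.
Reliability = 1065.57 / 1244.49 = 0.856.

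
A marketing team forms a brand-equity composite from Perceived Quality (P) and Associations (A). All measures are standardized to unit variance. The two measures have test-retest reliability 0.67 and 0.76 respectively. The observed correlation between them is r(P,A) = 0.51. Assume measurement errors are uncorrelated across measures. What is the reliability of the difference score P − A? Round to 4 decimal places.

Var(P−A) = 1 + 1 − 2·0.51 = 2 − 1.02 = 0.98.
Because errors are independent across components, Cov(Tᵢ,Tⱼ) = Cov(Xᵢ,Xⱼ); the off-diagonal part of the true-score variance is the same as above.
True-score variance = [0.67 + 0.76] − 1.02 = 1.43 − 1.02 = 0.41.
Reliability = 0.41 / 0.98 = 0.4184.

0.4184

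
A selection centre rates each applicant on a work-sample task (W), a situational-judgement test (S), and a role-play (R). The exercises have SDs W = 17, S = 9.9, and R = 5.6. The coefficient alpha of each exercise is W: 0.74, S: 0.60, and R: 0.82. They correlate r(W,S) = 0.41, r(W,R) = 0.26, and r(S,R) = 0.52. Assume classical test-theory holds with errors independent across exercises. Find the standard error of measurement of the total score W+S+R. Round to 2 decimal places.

10.95

Var(total) = 418.37 + 245.168 = 663.538.
True-score variance = 298.381 + 245.168 = 543.549, so reliability = 0.8192.
Error variance = 663.538 − 543.549 = 119.989; SEM = √119.989 = 10.95.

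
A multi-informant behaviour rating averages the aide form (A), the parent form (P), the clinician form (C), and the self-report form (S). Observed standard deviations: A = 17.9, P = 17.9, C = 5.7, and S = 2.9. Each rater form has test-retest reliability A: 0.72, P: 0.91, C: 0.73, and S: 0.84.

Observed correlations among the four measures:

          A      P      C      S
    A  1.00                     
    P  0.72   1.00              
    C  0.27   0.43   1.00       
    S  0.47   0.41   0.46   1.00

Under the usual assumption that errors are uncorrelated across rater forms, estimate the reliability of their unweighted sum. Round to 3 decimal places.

Var(A+P+C+S) = 17.9² + 17.9² + 5.7² + 2.9² + 2·[17.9·17.9·0.72 + 17.9·5.7·0.27 + 17.9·2.9·0.47 + 17.9·5.7·0.43 + 17.9·2.9·0.41 + 5.7·2.9·0.46] = 681.72 + 710.802 = 1392.52.
With uncorrelated errors the cross-covariances are all true-score covariance, so they carry over unchanged; only the diagonal terms shrink to ρᵢσᵢ².
True-score variance = [17.9²·0.72 + 17.9²·0.91 + 5.7²·0.73 + 2.9²·0.84] + 710.802 = 553.05 + 710.802 = 1263.85.
Reliability = 1263.85 / 1392.52 = 0.908.

0.908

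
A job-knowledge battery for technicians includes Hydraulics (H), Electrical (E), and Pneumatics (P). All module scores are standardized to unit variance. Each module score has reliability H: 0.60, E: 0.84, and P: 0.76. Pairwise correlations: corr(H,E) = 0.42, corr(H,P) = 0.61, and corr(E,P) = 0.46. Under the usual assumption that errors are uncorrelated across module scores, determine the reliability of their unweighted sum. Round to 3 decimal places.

Var(H+E+P) = 3 + 2·[0.42 + 0.61 + 0.46] = 3 + 2.98 = 5.98.
Under uncorrelated errors the observed covariances equal the true-score covariances, so only the own-variance terms attenuate.
True-score variance = [0.60 + 0.84 + 0.76] + 2.98 = 2.2 + 2.98 = 5.18.
Reliability = 5.18 / 5.98 = 0.866.

0.866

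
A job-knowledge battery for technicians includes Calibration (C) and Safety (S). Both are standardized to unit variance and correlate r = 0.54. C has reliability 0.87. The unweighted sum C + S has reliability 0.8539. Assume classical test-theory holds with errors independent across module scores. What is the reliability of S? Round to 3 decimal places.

Var(C+S) = 2 + 2·0.54 = 3.080.
True-score variance = ρ_C + ρ_S + 2·0.54, so 0.8539 = (0.87 + ρ_S + 1.08) / 3.080.
ρ_S = 0.8539·3.080 − 0.87 − 1.08 = 0.680.

0.680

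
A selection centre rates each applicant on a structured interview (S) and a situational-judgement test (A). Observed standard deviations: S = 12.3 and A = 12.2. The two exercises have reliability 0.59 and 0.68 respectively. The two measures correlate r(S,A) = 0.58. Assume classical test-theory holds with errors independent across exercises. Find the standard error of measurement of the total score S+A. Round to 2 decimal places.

Var(total) = 300.13 + 174.07 = 474.2.
True-score variance = 190.472 + 174.07 = 364.542, so reliability = 0.7688.
Error variance = 474.2 − 364.542 = 109.658; SEM = √109.658 = 10.47.

10.47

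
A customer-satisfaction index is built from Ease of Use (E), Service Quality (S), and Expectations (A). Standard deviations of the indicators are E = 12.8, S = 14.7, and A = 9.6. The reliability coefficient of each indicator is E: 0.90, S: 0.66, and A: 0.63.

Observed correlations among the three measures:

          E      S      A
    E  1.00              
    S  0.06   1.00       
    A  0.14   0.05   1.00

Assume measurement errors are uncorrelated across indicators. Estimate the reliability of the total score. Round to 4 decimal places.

Var(E+S+A) = 12.8² + 14.7² + 9.6² + 2·[12.8·14.7·0.06 + 12.8·9.6·0.14 + 14.7·9.6·0.05] = 472.09 + 71.0976 = 543.188.
Under uncorrelated errors the observed covariances equal the true-score covariances, so only the own-variance terms attenuate.
True-score variance = [12.8²·0.90 + 14.7²·0.66 + 9.6²·0.63] + 71.0976 = 348.136 + 71.0976 = 419.234.
Reliability = 419.234 / 543.188 = 0.7718.

0.7718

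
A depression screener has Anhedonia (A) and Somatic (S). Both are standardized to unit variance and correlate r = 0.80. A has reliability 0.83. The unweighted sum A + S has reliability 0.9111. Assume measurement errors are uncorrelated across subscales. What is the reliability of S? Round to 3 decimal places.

0.850

Var(A+S) = 2 + 2·0.80 = 3.600.
True-score variance = ρ_A + ρ_S + 2·0.80, so 0.9111 = (0.83 + ρ_S + 1.60) / 3.600.
ρ_S = 0.9111·3.600 − 0.83 − 1.60 = 0.850.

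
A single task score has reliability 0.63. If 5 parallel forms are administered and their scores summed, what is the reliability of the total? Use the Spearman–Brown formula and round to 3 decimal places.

ρ_k = kρ / (1 + (k−1)ρ) = 5·0.63 / (1 + 4·0.63) = 3.150 / 3.520 = 0.895.

0.895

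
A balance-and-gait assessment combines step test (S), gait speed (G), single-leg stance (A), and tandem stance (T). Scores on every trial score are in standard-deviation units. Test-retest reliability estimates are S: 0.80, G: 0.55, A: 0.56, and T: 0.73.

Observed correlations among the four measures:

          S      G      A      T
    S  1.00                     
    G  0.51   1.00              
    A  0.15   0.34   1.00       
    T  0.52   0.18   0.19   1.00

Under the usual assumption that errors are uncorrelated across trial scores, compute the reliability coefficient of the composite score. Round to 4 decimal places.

Var(S+G+A+T) = 4 + 2·[0.51 + 0.15 + 0.52 + 0.34 + 0.18 + 0.19] = 4 + 3.78 = 7.78.
With uncorrelated errors the cross-covariances are all true-score covariance, so they carry over unchanged; only the diagonal terms shrink to ρᵢσᵢ².
True-score variance = [0.80 + 0.55 + 0.56 + 0.73] + 3.78 = 2.64 + 3.78 = 6.42.
Reliability = 6.42 / 7.78 = 0.8252.

0.8252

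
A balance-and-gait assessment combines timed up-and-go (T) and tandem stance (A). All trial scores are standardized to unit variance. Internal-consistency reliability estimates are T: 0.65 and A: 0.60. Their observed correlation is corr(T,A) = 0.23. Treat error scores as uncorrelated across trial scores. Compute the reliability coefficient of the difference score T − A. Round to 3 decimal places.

0.513

Var(T−A) = 1 + 1 − 2·0.23 = 2 − 0.46 = 1.54.
Under uncorrelated errors the observed covariances equal the true-score covariances, so only the own-variance terms attenuate.
True-score variance = [0.65 + 0.60] − 0.46 = 1.25 − 0.46 = 0.79.
Reliability = 0.79 / 1.54 = 0.513.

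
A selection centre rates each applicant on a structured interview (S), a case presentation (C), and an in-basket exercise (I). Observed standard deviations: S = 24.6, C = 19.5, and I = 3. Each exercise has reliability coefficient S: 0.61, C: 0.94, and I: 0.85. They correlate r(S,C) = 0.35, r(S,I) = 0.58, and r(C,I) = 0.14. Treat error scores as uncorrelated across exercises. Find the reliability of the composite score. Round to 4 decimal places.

0.8183

Var(S+C+I) = 24.6² + 19.5² + 3² + 2·[24.6·19.5·0.35 + 24.6·3·0.58 + 19.5·3·0.14] = 994.41 + 437.778 = 1432.19.
With uncorrelated errors the cross-covariances are all true-score covariance, so they carry over unchanged; only the diagonal terms shrink to ρᵢσᵢ².
True-score variance = [24.6²·0.61 + 19.5²·0.94 + 3²·0.85] + 437.778 = 734.233 + 437.778 = 1172.01.
Reliability = 1172.01 / 1432.19 = 0.8183.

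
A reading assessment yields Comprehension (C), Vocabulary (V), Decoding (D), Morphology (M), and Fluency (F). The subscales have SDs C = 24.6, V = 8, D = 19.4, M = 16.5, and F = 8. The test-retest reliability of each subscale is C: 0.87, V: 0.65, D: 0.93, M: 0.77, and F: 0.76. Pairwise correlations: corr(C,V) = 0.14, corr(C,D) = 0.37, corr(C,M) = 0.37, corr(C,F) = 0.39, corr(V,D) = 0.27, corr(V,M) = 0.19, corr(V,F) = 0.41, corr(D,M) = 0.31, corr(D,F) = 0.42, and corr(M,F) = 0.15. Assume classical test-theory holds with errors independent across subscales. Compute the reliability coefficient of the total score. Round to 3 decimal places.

Var(C+V+D+M+F) = 24.6² + 8² + 19.4² + 16.5² + 8² + 2·[24.6·8·0.14 + 24.6·19.4·0.37 + 24.6·16.5·0.37 + 24.6·8·0.39 + 8·19.4·0.27 + 8·16.5·0.19 + 8·8·0.41 + 19.4·16.5·0.31 + 19.4·8·0.42 + 16.5·8·0.15] = 1381.77 + 1417.01 = 2798.78.
Because errors are independent across components, Cov(Tᵢ,Tⱼ) = Cov(Xᵢ,Xⱼ); the off-diagonal part of the true-score variance is the same as above.
True-score variance = [24.6²·0.87 + 8²·0.65 + 19.4²·0.93 + 16.5²·0.77 + 8²·0.76] + 1417.01 = 1176.38 + 1417.01 = 2593.39.
Reliability = 2593.39 / 2798.78 = 0.927.

0.927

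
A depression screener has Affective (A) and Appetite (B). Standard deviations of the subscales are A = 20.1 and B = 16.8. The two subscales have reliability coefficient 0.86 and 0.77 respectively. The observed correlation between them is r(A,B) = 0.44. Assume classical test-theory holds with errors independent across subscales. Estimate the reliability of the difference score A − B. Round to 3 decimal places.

0.688

Var(A−B) = 20.1² + 16.8² − 2·20.1·16.8·0.44 = 686.25 − 297.158 = 389.092.
With uncorrelated errors the cross-covariances are all true-score covariance, so they carry over unchanged; only the diagonal terms shrink to ρᵢσᵢ².
True-score variance = [20.1²·0.86 + 16.8²·0.77] − 297.158 = 564.773 − 297.158 = 267.615.
Reliability = 267.615 / 389.092 = 0.688.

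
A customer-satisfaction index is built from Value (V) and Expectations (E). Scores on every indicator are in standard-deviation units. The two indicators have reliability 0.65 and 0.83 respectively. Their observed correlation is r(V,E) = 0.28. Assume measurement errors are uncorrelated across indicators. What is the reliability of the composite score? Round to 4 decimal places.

Var(V+E) = 2 + 2·[0.28] = 2 + 0.56 = 2.56.
Under uncorrelated errors the observed covariances equal the true-score covariances, so only the own-variance terms attenuate.
True-score variance = [0.65 + 0.83] + 0.56 = 1.48 + 0.56 = 2.04.
Reliability = 2.04 / 2.56 = 0.7969.

0.7969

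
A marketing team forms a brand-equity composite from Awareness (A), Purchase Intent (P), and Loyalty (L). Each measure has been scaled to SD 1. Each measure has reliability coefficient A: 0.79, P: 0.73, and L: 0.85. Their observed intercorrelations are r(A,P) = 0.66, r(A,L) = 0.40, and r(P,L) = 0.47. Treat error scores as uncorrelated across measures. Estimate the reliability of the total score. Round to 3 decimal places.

Var(A+P+L) = 3 + 2·[0.66 + 0.40 + 0.47] = 3 + 3.06 = 6.06.
Because errors are independent across components, Cov(Tᵢ,Tⱼ) = Cov(Xᵢ,Xⱼ); the off-diagonal part of the true-score variance is the same as above.
True-score variance = [0.79 + 0.73 + 0.85] + 3.06 = 2.37 + 3.06 = 5.43.
Reliability = 5.43 / 6.06 = 0.896.

0.896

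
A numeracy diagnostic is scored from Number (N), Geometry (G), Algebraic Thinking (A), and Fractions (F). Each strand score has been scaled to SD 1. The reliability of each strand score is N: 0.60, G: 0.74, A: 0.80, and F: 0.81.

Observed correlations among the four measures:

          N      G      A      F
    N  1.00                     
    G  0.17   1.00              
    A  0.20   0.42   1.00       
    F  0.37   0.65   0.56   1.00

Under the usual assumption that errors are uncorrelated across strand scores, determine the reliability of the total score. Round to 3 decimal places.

0.880

Var(N+G+A+F) = 4 + 2·[0.17 + 0.20 + 0.37 + 0.42 + 0.65 + 0.56] = 4 + 4.74 = 8.74.
Under uncorrelated errors the observed covariances equal the true-score covariances, so only the own-variance terms attenuate.
True-score variance = [0.60 + 0.74 + 0.80 + 0.81] + 4.74 = 2.95 + 4.74 = 7.69.
Reliability = 7.69 / 8.74 = 0.880.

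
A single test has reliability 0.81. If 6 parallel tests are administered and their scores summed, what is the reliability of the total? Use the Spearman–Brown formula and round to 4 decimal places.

0.9624

ρ_k = kρ / (1 + (k−1)ρ) = 6·0.81 / (1 + 5·0.81) = 4.860 / 5.050 = 0.9624.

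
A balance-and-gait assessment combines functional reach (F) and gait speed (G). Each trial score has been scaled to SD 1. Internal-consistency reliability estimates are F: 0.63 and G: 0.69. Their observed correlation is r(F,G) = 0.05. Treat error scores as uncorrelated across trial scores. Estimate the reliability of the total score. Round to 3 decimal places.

0.676

Var(F+G) = 2 + 2·[0.05] = 2 + 0.1 = 2.1.
Because errors are independent across components, Cov(Tᵢ,Tⱼ) = Cov(Xᵢ,Xⱼ); the off-diagonal part of the true-score variance is the same as above.
True-score variance = [0.63 + 0.69] + 0.1 = 1.32 + 0.1 = 1.42.
Reliability = 1.42 / 2.1 = 0.676.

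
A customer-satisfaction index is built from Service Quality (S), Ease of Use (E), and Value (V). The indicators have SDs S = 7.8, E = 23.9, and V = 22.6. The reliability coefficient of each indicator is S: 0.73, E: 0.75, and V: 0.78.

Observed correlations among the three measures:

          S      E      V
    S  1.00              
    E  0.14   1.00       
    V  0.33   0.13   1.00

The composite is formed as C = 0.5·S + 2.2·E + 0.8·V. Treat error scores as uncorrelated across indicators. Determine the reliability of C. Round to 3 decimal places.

0.778

Var(C) = 0.5²·7.8² + 2.2²·23.9² + 0.8²·22.6² + 2·[1.1·7.8·23.9·0.14 + 0.4·7.8·22.6·0.33 + 1.76·23.9·22.6·0.13] = 3106.75 + 351.123 = 3457.88.
With uncorrelated errors the cross-covariances are all true-score covariance, so they carry over unchanged; only the diagonal terms shrink to ρᵢσᵢ².
True-score variance = [0.5²·7.8²·0.73 + 2.2²·23.9²·0.75 + 0.8²·22.6²·0.78] + 351.123 = 2339.57 + 351.123 = 2690.69.
Reliability = 2690.69 / 3457.88 = 0.778.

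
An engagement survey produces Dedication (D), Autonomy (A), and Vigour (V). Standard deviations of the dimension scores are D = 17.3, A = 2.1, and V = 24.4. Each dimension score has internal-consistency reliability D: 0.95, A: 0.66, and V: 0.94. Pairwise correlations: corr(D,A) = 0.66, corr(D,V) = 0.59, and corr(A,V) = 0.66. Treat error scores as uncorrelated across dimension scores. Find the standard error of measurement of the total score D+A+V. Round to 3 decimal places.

Var(total) = 899.06 + 613.694 = 1512.75.
True-score variance = 846.874 + 613.694 = 1460.57, so reliability = 0.9655.
Error variance = 1512.75 − 1460.57 = 52.1855; SEM = √52.1855 = 7.224.

7.224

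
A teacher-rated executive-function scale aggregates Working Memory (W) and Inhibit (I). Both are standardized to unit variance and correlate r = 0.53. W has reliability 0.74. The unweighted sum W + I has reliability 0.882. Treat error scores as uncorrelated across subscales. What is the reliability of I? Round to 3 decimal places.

0.899

Var(W+I) = 2 + 2·0.53 = 3.060.
True-score variance = ρ_W + ρ_I + 2·0.53, so 0.882 = (0.74 + ρ_I + 1.06) / 3.060.
ρ_I = 0.882·3.060 − 0.74 − 1.06 = 0.899.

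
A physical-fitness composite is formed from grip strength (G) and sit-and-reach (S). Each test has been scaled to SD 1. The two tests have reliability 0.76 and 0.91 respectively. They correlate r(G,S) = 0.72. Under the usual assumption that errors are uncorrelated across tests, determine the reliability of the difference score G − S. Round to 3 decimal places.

0.411

Var(G−S) = 1 + 1 − 2·0.72 = 2 − 1.44 = 0.56.
Under uncorrelated errors the observed covariances equal the true-score covariances, so only the own-variance terms attenuate.
True-score variance = [0.76 + 0.91] − 1.44 = 1.67 − 1.44 = 0.23.
Reliability = 0.23 / 0.56 = 0.411.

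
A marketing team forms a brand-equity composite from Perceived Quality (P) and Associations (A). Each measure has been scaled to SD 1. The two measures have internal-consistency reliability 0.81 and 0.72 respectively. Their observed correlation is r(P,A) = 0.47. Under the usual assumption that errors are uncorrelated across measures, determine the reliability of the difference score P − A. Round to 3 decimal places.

Var(P−A) = 1 + 1 − 2·0.47 = 2 − 0.94 = 1.06.
With uncorrelated errors the cross-covariances are all true-score covariance, so they carry over unchanged; only the diagonal terms shrink to ρᵢσᵢ².
True-score variance = [0.81 + 0.72] − 0.94 = 1.53 − 0.94 = 0.59.
Reliability = 0.59 / 1.06 = 0.557.

0.557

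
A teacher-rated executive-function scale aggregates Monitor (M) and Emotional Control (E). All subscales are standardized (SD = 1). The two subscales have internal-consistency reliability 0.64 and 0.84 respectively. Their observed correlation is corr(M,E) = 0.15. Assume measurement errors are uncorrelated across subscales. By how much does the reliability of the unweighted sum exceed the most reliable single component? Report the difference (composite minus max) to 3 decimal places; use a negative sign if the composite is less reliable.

Var(sum) = 2 + 0.3 = 2.3; true-score variance = 1.48 + 0.3 = 1.78; composite reliability = 0.7739.
Max component reliability = 0.8400.
Difference = 0.7739 − 0.8400 = -0.066.

-0.066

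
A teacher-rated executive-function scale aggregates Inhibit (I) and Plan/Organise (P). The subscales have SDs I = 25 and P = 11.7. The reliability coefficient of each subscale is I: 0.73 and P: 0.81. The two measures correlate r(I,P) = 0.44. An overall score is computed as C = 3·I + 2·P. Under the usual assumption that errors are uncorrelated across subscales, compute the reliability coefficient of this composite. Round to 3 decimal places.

0.790

Var(C) = 3²·25² + 2²·11.7² + 2·[6·25·11.7·0.44] = 6172.56 + 1544.4 = 7716.96.
With uncorrelated errors the cross-covariances are all true-score covariance, so they carry over unchanged; only the diagonal terms shrink to ρᵢσᵢ².
True-score variance = [3²·25²·0.73 + 2²·11.7²·0.81] + 1544.4 = 4549.77 + 1544.4 = 6094.17.
Reliability = 6094.17 / 7716.96 = 0.790.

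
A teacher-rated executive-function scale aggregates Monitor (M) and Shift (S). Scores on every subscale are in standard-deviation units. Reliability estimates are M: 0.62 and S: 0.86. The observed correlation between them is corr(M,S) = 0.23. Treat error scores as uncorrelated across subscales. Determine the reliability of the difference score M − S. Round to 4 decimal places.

0.6623

Var(M−S) = 1 + 1 − 2·0.23 = 2 − 0.46 = 1.54.
Because errors are independent across components, Cov(Tᵢ,Tⱼ) = Cov(Xᵢ,Xⱼ); the off-diagonal part of the true-score variance is the same as above.
True-score variance = [0.62 + 0.86] − 0.46 = 1.48 − 0.46 = 1.02.
Reliability = 1.02 / 1.54 = 0.6623.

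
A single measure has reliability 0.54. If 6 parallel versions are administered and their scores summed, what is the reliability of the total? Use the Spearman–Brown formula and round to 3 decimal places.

ρ_k = kρ / (1 + (k−1)ρ) = 6·0.54 / (1 + 5·0.54) = 3.240 / 3.700 = 0.876.

0.876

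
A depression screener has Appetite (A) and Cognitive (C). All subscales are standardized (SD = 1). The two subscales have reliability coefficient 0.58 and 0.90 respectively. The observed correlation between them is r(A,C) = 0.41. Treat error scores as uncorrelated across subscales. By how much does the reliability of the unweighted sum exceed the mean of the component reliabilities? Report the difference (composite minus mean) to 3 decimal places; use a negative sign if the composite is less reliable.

Var(sum) = 2 + 0.82 = 2.82; true-score variance = 1.48 + 0.82 = 2.3; composite reliability = 0.8156.
Mean component reliability = 0.7400.
Difference = 0.8156 − 0.7400 = 0.076.

0.076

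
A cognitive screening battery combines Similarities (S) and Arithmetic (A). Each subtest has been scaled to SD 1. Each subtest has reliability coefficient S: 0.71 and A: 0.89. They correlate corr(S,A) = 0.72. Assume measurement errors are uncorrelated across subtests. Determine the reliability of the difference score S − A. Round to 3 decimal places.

Var(S−A) = 1 + 1 − 2·0.72 = 2 − 1.44 = 0.56.
With uncorrelated errors the cross-covariances are all true-score covariance, so they carry over unchanged; only the diagonal terms shrink to ρᵢσᵢ².
True-score variance = [0.71 + 0.89] − 1.44 = 1.6 − 1.44 = 0.16.
Reliability = 0.16 / 0.56 = 0.286.

0.286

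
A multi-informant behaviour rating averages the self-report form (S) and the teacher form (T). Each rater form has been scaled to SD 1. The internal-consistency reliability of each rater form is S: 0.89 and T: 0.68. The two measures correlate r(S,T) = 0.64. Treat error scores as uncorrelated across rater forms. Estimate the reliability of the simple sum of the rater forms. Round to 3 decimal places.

0.869

Var(S+T) = 2 + 2·[0.64] = 2 + 1.28 = 3.28.
Under uncorrelated errors the observed covariances equal the true-score covariances, so only the own-variance terms attenuate.
True-score variance = [0.89 + 0.68] + 1.28 = 1.57 + 1.28 = 2.85.
Reliability = 2.85 / 3.28 = 0.869.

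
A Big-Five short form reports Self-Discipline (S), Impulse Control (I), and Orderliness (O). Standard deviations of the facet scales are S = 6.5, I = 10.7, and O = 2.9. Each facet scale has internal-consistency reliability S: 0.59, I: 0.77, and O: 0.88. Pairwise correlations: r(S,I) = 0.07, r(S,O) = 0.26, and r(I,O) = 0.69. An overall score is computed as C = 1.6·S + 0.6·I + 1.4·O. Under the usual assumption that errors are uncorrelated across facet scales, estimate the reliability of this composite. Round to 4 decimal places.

Var(C) = 1.6²·6.5² + 0.6²·10.7² + 1.4²·2.9² + 2·[0.96·6.5·10.7·0.07 + 2.24·6.5·2.9·0.26 + 0.84·10.7·2.9·0.69] = 165.86 + 67.274 = 233.134.
With uncorrelated errors the cross-covariances are all true-score covariance, so they carry over unchanged; only the diagonal terms shrink to ρᵢσᵢ².
True-score variance = [1.6²·6.5²·0.59 + 0.6²·10.7²·0.77 + 1.4²·2.9²·0.88] + 67.274 = 110.057 + 67.274 = 177.331.
Reliability = 177.331 / 233.134 = 0.7606.

0.7606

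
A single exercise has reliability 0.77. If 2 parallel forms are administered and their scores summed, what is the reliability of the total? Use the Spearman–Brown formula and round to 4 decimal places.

ρ_k = kρ / (1 + (k−1)ρ) = 2·0.77 / (1 + 1·0.77) = 1.540 / 1.770 = 0.8701.

0.8701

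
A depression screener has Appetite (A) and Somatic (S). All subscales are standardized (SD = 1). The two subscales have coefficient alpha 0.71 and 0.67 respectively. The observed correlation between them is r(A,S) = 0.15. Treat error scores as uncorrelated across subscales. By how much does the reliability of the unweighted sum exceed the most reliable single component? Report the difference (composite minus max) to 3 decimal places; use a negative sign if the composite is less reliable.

0.020

Var(sum) = 2 + 0.3 = 2.3; true-score variance = 1.38 + 0.3 = 1.68; composite reliability = 0.7304.
Max component reliability = 0.7100.
Difference = 0.7304 − 0.7100 = 0.020.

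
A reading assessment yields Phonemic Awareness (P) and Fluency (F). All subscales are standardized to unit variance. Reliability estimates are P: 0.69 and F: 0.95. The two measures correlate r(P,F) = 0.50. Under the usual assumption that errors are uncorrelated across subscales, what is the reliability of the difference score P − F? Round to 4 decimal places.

Var(P−F) = 1 + 1 − 2·0.50 = 2 − 1 = 1.
With uncorrelated errors the cross-covariances are all true-score covariance, so they carry over unchanged; only the diagonal terms shrink to ρᵢσᵢ².
True-score variance = [0.69 + 0.95] − 1 = 1.64 − 1 = 0.64.
Reliability = 0.64 / 1 = 0.6400.

0.6400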